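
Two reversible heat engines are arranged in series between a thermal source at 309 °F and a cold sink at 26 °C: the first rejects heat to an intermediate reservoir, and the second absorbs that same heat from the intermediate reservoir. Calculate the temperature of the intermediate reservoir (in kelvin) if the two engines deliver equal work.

T_H = 309 °F → (309 − 32) × 5/9 = 153.89 °C = 427.04 K.
T_C = 26 °C → 26 + 273.15 = 299.15 K.
For reversible stages Q_m = Q_H·(T_m/T_H). Setting W₁ = Q_H(1 − T_m/T_H) equal to W₂ = Q_m(1 − T_C/T_m) = Q_H·(T_m − T_C)/T_H gives T_H − T_m = T_m − T_C, so T_m = (T_H + T_C)/2 = (427.04 + 299.15)/2 = 363.1 K.

T_m ≈ 363.1 K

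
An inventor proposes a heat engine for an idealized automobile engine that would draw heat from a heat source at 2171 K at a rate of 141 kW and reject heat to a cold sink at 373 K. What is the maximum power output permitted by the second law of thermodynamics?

Ẇ_max ≈ 117 kW

By the Carnot theorem, η_max = 1 − T_C/T_H = 1 − 373.00/2171.00 = 0.8282.
W_max = η_max · Q_H = 0.8282 × 141 = 117 kW.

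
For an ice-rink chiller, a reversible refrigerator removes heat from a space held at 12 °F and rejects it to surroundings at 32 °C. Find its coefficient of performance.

T_H = 32 °C → 32 + 273.15 = 305.15 K.
T_C = 12 °F → (12 − 32) × 5/9 = -11.11 °C = 262.04 K.
COP_R = T_C/(T_H − T_C) = 262.04/(305.15 − 262.04) = 6.08.

COP_R ≈ 6.08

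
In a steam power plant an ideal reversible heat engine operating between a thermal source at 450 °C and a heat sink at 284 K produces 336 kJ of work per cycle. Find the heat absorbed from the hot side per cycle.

T_H = 450 °C → 450 + 273.15 = 723.15 K.
η_rev = 1 − T_C/T_H = 1 − 284.00/723.15 = 0.6073.
Q_H = W/η = 336/0.6073 = 553 kJ.

Q_H ≈ 553 kJ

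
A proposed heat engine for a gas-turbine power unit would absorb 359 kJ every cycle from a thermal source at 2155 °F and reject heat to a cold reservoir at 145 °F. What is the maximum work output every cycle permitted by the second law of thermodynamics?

T_H = 2155 °F → (2155 − 32) × 5/9 = 1179.44 °C = 1452.59 K.
T_C = 145 °F → (145 − 32) × 5/9 = 62.78 °C = 335.93 K.
No engine can exceed the Carnot limit: η_max = 1 − T_C/T_H = 1 − 335.93/1452.59 = 0.7687.
W_max = η_max · Q_H = 0.7687 × 359 = 276.0 kJ.

W_max ≈ 276.0 kJ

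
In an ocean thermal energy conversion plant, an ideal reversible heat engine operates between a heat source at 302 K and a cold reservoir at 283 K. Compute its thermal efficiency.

The Carnot efficiency is η = 1 − T_C/T_H = 1 − 283.00/302.00 = 0.06291.

η ≈ 0.06291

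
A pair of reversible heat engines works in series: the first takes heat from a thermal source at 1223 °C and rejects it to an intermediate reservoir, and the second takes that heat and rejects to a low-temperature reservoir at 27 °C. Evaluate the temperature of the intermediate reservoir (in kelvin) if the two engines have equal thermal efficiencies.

T_m ≈ 670.1 K

T_H = 1223 °C → 1223 + 273.15 = 1496.15 K.
T_C = 27 °C → 27 + 273.15 = 300.15 K.
Equal efficiencies require 1 − T_m/T_H = 1 − T_C/T_m, i.e. T_m/T_H = T_C/T_m, so T_m = √(T_H·T_C) = √(1496.15 × 300.15) = 670.1 K.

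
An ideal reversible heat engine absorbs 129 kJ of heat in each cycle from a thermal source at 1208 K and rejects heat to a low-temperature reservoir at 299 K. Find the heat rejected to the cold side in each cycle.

The Carnot efficiency is η = 1 − T_C/T_H = 1 − 299.00/1208.00 = 0.7525.
For a reversible cycle Q_C/Q_H = T_C/T_H, so Q_C = 129 × 299.00/1208.00 = 31.9 kJ.

Q_C ≈ 31.9 kJ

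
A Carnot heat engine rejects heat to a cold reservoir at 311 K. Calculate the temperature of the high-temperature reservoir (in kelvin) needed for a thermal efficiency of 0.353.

T_H ≈ 481 K

From η = 1 − T_C/T_H, solving for T_H gives T_H = T_C/(1 − η) = 311.00/(1 − 0.353) = 481 K.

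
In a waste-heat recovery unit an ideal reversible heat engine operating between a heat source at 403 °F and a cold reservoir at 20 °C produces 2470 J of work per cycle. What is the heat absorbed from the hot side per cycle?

Q_H ≈ 6360 J

T_H = 403 °F → (403 − 32) × 5/9 = 206.11 °C = 479.26 K.
T_C = 20 °C → 20 + 273.15 = 293.15 K.
Since the cycle is reversible, η = 1 − T_C/T_H = 1 − 293.15/479.26 = 0.3883.
Q_H = W/η = 2470/0.3883 = 6360 J.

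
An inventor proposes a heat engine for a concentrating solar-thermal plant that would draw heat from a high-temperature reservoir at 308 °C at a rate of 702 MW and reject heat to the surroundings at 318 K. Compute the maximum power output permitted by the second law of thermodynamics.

T_H = 308 °C → 308 + 273.15 = 581.15 K.
By the Carnot theorem, η_max = 1 − T_C/T_H = 1 − 318.00/581.15 = 0.4528.
W_max = η_max · Q_H = 0.4528 × 702 = 318 MW.

Ẇ_max ≈ 318 MW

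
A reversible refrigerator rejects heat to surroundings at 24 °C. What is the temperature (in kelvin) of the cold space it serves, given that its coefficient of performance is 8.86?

T_C ≈ 267.0 K

T_H = 24 °C → 24 + 273.15 = 297.15 K.
COP_R = T_C/(T_H − T_C) ⇒ T_C = T_H·COP_R/(1 + COP_R) = 297.15 × 8.86/(1 + 8.86) = 267.0 K.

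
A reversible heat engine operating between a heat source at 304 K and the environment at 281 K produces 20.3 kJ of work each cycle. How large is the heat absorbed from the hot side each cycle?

Carnot efficiency: η = 1 − T_C/T_H = 1 − 281.00/304.00 = 0.0757.
Q_H = W/η = 20.3/0.0757 = 268.3 kJ.

Q_H ≈ 268.3 kJ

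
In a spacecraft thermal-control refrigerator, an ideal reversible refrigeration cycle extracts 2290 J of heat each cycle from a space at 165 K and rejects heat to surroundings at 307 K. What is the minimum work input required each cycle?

W_in ≈ 1970 J

COP_R = T_C/(T_H − T_C) = 165.00/142.00 = 1.1620.
W = Q_C/COP_R = 2290/1.1620 = 1970 J.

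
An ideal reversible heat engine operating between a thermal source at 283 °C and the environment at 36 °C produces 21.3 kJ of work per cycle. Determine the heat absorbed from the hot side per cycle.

Q_H ≈ 47.96 kJ

T_H = 283 °C → 283 + 273.15 = 556.15 K.
T_C = 36 °C → 36 + 273.15 = 309.15 K.
Carnot efficiency: η = 1 − T_C/T_H = 1 − 309.15/556.15 = 0.4441.
Q_H = W/η = 21.3/0.4441 = 47.96 kJ.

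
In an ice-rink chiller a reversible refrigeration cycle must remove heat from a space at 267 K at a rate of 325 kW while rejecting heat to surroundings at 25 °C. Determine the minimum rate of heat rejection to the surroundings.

Q̇_H ≈ 363 kW

T_H = 25 °C → 25 + 273.15 = 298.15 K.
For a reversible cycle Q_H/Q_C = T_H/T_C, so Q_H = Q_C·T_H/T_C = 325 × 298.15/267.00 = 363 kW.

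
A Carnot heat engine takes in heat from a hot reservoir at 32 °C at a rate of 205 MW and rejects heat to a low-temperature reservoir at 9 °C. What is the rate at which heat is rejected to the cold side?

Q̇_C ≈ 190 MW

T_H = 32 °C → 32 + 273.15 = 305.15 K.
T_C = 9 °C → 9 + 273.15 = 282.15 K.
Carnot efficiency: η = 1 − T_C/T_H = 1 − 282.15/305.15 = 0.0754.
For a reversible cycle Q_C/Q_H = T_C/T_H, so Q_C = 205 × 282.15/305.15 = 190 MW.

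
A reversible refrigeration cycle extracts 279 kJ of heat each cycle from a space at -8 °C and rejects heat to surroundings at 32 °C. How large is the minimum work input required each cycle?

W_in ≈ 42.1 kJ

T_H = 32 °C → 32 + 273.15 = 305.15 K.
T_C = -8 °C → -8 + 273.15 = 265.15 K.
COP_R = T_C/(T_H − T_C) = 265.15/40.00 = 6.6287.
W = Q_C/COP_R = 279/6.6287 = 42.1 kJ.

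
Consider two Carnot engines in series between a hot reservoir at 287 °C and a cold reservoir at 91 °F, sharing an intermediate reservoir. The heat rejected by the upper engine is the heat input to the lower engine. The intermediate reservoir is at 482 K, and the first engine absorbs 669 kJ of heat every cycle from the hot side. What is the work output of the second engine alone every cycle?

W₂ ≈ 210 kJ

T_H = 287 °C → 287 + 273.15 = 560.15 K.
T_C = 91 °F → (91 − 32) × 5/9 = 32.78 °C = 305.93 K.
Heat entering the second stage: Q_m = Q_H·(T_m/T_H) = 669 × 482.00/560.15 = 576 kJ.
Second-stage efficiency η₂ = 1 − T_C/T_m = 1 − 305.93/482.00 = 0.3653, so W₂ = η₂·Q_m = 210 kJ.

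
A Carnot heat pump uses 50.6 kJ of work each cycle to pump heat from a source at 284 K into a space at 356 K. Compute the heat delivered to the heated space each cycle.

Reversible heating COP: COP_HP = T_H/(T_H − T_C) = 356.00/72.00 = 4.9444.
Q_H = COP_HP · W = 4.9444 × 50.6 = 250.2 kJ.

Q_H ≈ 250.2 kJ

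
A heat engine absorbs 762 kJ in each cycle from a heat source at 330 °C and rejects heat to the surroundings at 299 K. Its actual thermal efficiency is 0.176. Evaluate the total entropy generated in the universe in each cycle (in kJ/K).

T_H = 330 °C → 330 + 273.15 = 603.15 K.
W = η·Q_H = 0.176 × 762 = 134.1 kJ, so Q_C = Q_H − W = 627.9 kJ.
The hot reservoir loses entropy Q_H/T_H = 762/603.15 = 1.263 kJ/K; the cold reservoir gains Q_C/T_C = 627.9/299.00 = 2.100 kJ/K.
ΔS_univ = −Q_H/T_H + Q_C/T_C = 0.837 kJ/K (> 0, since η = 0.176 < η_Carnot = 0.504).

ΔS_univ ≈ 0.837 kJ/K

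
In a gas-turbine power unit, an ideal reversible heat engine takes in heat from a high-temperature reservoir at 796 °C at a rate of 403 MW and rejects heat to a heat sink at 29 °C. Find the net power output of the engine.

T_H = 796 °C → 796 + 273.15 = 1069.15 K.
T_C = 29 °C → 29 + 273.15 = 302.15 K.
Since the cycle is reversible, η = 1 − T_C/T_H = 1 − 302.15/1069.15 = 0.7174.
W = η·Q_H = 0.7174 × 403 = 289 MW.

Ẇ ≈ 289 MW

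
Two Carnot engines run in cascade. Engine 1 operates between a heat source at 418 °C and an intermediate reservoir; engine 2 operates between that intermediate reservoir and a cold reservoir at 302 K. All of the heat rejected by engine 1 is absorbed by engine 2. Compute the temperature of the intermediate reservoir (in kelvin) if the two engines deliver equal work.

T_H = 418 °C → 418 + 273.15 = 691.15 K.
For reversible stages Q_m = Q_H·(T_m/T_H). Setting W₁ = Q_H(1 − T_m/T_H) equal to W₂ = Q_m(1 − T_C/T_m) = Q_H·(T_m − T_C)/T_H gives T_H − T_m = T_m − T_C, so T_m = (T_H + T_C)/2 = (691.15 + 302.00)/2 = 496.6 K.

T_m ≈ 496.6 K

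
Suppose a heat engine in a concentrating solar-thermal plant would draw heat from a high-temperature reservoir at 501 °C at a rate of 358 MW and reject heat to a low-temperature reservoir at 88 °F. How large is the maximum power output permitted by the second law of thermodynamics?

Ẇ_max ≈ 217 MW

T_H = 501 °C → 501 + 273.15 = 774.15 K.
T_C = 88 °F → (88 − 32) × 5/9 = 31.11 °C = 304.26 K.
No engine can exceed the Carnot limit: η_max = 1 − T_C/T_H = 1 − 304.26/774.15 = 0.6070.
W_max = η_max · Q_H = 0.6070 × 358 = 217 MW.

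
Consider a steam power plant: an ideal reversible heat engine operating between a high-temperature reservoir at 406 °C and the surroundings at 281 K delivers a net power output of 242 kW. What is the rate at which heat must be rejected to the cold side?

Q̇_C ≈ 170.8 kW

T_H = 406 °C → 406 + 273.15 = 679.15 K.
The Carnot efficiency is η = 1 − T_C/T_H = 1 − 281.00/679.15 = 0.5862.
Since Q_C/Q_H = T_C/T_H and Q_H = W/η, Q_C = W·T_C/(T_H − T_C) = 242 × 281.00/398.15 = 170.8 kW.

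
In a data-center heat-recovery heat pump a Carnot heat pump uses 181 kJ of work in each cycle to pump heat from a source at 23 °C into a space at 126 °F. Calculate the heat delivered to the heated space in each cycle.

Q_H ≈ 2015 kJ

T_H = 126 °F → (126 − 32) × 5/9 = 52.22 °C = 325.37 K.
T_C = 23 °C → 23 + 273.15 = 296.15 K.
The Carnot heat-pump COP is COP_HP = T_H/(T_H − T_C) = 325.37/29.22 = 11.1344.
Q_H = COP_HP · W = 11.1344 × 181 = 2015 kJ.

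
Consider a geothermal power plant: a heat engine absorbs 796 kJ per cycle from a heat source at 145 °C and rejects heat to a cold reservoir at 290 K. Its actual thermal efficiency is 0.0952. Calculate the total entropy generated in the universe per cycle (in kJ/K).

ΔS_univ ≈ 0.580 kJ/K

T_H = 145 °C → 145 + 273.15 = 418.15 K.
W = η·Q_H = 0.0952 × 796 = 75.78 kJ, so Q_C = Q_H − W = 720.2 kJ.
Reservoir entropy changes: ΔS_H = −Q_H/T_H = −796/418.15 = -1.904 kJ/K and ΔS_C = +Q_C/T_C = 720.2/290.00 = 2.484 kJ/K.
ΔS_univ = −Q_H/T_H + Q_C/T_C = 0.580 kJ/K (> 0, since η = 0.0952 < η_Carnot = 0.306).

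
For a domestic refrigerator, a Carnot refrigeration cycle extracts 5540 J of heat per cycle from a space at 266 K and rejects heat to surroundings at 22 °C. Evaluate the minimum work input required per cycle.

W_in ≈ 607 J

T_H = 22 °C → 22 + 273.15 = 295.15 K.
Carnot COP: COP_R = T_C/(T_H − T_C) = 266.00/29.15 = 9.1252.
W = Q_C/COP_R = 5540/9.1252 = 607 J.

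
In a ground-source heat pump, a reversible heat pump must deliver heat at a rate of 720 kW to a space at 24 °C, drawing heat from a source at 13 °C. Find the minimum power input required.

Ẇ_in ≈ 26.65 kW

T_H = 24 °C → 24 + 273.15 = 297.15 K.
T_C = 13 °C → 13 + 273.15 = 286.15 K.
The Carnot heat-pump COP is COP_HP = T_H/(T_H − T_C) = 297.15/11.00 = 27.0136.
W = Q_H/COP_HP = 720/27.0136 = 26.65 kW.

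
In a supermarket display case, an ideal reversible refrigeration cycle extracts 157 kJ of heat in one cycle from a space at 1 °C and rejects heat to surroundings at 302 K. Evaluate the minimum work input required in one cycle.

T_C = 1 °C → 1 + 273.15 = 274.15 K.
COP_R = T_C/(T_H − T_C) = 274.15/27.85 = 9.8438.
W = Q_C/COP_R = 157/9.8438 = 15.9 kJ.

W_in ≈ 15.9 kJ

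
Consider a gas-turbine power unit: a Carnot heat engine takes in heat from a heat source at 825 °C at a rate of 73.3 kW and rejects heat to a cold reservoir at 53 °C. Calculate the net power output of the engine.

Ẇ ≈ 51.5 kW

T_H = 825 °C → 825 + 273.15 = 1098.15 K.
T_C = 53 °C → 53 + 273.15 = 326.15 K.
η_rev = 1 − T_C/T_H = 1 − 326.15/1098.15 = 0.7030.
W = η·Q_H = 0.7030 × 73.3 = 51.5 kW.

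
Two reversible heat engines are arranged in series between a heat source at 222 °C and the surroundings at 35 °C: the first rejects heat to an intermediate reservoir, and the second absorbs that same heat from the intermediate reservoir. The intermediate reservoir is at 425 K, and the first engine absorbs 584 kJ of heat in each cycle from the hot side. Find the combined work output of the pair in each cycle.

W_total ≈ 220.6 kJ

T_H = 222 °C → 222 + 273.15 = 495.15 K.
T_C = 35 °C → 35 + 273.15 = 308.15 K.
Two reversible stages in series are equivalent to a single Carnot engine between T_H and T_C, so η_total = 1 − T_C/T_H = 1 − 308.15/495.15 = 0.3777.
W_total = η_total · Q_H = 0.3777 × 584 = 220.6 kJ.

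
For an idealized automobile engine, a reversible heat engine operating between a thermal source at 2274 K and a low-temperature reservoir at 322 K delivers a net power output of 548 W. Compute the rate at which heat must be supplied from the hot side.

Q̇_H ≈ 638 W

Carnot efficiency: η = 1 − T_C/T_H = 1 − 322.00/2274.00 = 0.8584.
Q_H = W/η = 548/0.8584 = 638 W.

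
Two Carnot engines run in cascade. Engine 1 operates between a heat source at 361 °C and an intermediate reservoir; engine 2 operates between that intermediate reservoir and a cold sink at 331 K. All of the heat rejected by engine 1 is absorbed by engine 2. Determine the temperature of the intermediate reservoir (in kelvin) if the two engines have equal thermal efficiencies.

T_H = 361 °C → 361 + 273.15 = 634.15 K.
Equal efficiencies require 1 − T_m/T_H = 1 − T_C/T_m, i.e. T_m/T_H = T_C/T_m, so T_m = √(T_H·T_C) = √(634.15 × 331.00) = 458 K.

T_m ≈ 458 K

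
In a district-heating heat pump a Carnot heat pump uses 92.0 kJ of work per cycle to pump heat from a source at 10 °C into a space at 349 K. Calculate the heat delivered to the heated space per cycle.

T_C = 10 °C → 10 + 273.15 = 283.15 K.
For a reversible heat pump, COP_HP = T_H/(T_H − T_C) = 349.00/65.85 = 5.2999.
Q_H = COP_HP · W = 5.2999 × 92.0 = 488 kJ.

Q_H ≈ 488 kJ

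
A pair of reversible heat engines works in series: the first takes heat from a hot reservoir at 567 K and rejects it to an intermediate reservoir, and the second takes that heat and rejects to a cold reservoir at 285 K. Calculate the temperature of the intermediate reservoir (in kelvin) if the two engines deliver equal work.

For reversible stages Q_m = Q_H·(T_m/T_H). Setting W₁ = Q_H(1 − T_m/T_H) equal to W₂ = Q_m(1 − T_C/T_m) = Q_H·(T_m − T_C)/T_H gives T_H − T_m = T_m − T_C, so T_m = (T_H + T_C)/2 = (567.00 + 285.00)/2 = 426.0 K.

T_m ≈ 426.0 K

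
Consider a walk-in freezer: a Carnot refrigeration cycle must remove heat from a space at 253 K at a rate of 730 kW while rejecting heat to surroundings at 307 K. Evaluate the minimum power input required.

Carnot COP: COP_R = T_C/(T_H − T_C) = 253.00/54.00 = 4.6852.
W = Q_C/COP_R = 730/4.6852 = 155.8 kW.

Ẇ_in ≈ 155.8 kW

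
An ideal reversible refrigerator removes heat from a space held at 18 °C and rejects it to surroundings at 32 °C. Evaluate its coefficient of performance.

T_H = 32 °C → 32 + 273.15 = 305.15 K.
T_C = 18 °C → 18 + 273.15 = 291.15 K.
For a reversible refrigerator, COP_R = T_C/(T_H − T_C) = 291.15/(305.15 − 291.15) = 20.80.

COP_R ≈ 20.80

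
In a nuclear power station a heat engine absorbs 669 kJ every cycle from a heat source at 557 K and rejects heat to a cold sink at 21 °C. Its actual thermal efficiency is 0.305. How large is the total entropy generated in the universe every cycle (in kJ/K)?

T_C = 21 °C → 21 + 273.15 = 294.15 K.
W = η·Q_H = 0.305 × 669 = 204.0 kJ, so Q_C = Q_H − W = 465.0 kJ.
Reservoir entropy changes: ΔS_H = −Q_H/T_H = −669/557.00 = -1.201 kJ/K and ΔS_C = +Q_C/T_C = 465.0/294.15 = 1.581 kJ/K.
ΔS_univ = −Q_H/T_H + Q_C/T_C = 0.380 kJ/K (> 0, since η = 0.305 < η_Carnot = 0.472).

ΔS_univ ≈ 0.380 kJ/K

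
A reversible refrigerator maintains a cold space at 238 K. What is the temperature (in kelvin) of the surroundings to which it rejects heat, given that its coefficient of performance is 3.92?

COP_R = T_C/(T_H − T_C) ⇒ T_H = T_C·(1 + 1/COP_R) = 238.00 × (1 + 1/3.92) = 299 K.

T_H ≈ 299 K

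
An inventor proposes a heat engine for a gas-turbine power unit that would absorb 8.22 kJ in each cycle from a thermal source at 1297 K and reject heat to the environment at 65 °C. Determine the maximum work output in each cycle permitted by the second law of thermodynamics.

T_C = 65 °C → 65 + 273.15 = 338.15 K.
The upper bound on efficiency is η_max = 1 − T_C/T_H = 1 − 338.15/1297.00 = 0.7393.
W_max = η_max · Q_H = 0.7393 × 8.22 = 6.08 kJ.

W_max ≈ 6.08 kJ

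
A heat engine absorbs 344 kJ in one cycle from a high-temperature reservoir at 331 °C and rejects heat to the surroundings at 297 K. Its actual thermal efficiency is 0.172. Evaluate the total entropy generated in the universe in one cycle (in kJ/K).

ΔS_univ ≈ 0.390 kJ/K

T_H = 331 °C → 331 + 273.15 = 604.15 K.
W = η·Q_H = 0.172 × 344 = 59.17 kJ, so Q_C = Q_H − W = 284.8 kJ.
The hot reservoir loses entropy Q_H/T_H = 344/604.15 = 0.5694 kJ/K; the cold reservoir gains Q_C/T_C = 284.8/297.00 = 0.9590 kJ/K.
ΔS_univ = −Q_H/T_H + Q_C/T_C = 0.390 kJ/K (> 0, since η = 0.172 < η_Carnot = 0.508).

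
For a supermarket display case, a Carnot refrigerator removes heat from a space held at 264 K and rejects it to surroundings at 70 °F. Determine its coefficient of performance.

COP_R ≈ 8.72

T_H = 70 °F → (70 − 32) × 5/9 = 21.11 °C = 294.26 K.
The reversible coefficient of performance is COP_R = T_C/(T_H − T_C) = 264.00/(294.26 − 264.00) = 8.72.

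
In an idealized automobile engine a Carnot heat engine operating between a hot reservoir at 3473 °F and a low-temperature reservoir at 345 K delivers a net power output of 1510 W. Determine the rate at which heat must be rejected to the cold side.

Q̇_C ≈ 283 W

T_H = 3473 °F → (3473 − 32) × 5/9 = 1911.67 °C = 2184.82 K.
For a reversible engine, η = 1 − T_C/T_H = 1 − 345.00/2184.82 = 0.8421.
Since Q_C/Q_H = T_C/T_H and Q_H = W/η, Q_C = W·T_C/(T_H − T_C) = 1510 × 345.00/1839.82 = 283 W.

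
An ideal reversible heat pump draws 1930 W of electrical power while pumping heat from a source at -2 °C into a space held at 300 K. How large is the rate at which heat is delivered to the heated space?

Q̇_H ≈ 20100 W

T_C = -2 °C → -2 + 273.15 = 271.15 K.
The Carnot heat-pump COP is COP_HP = T_H/(T_H − T_C) = 300.00/28.85 = 10.3986.
Q_H = COP_HP · W = 10.3986 × 1930 = 20100 W.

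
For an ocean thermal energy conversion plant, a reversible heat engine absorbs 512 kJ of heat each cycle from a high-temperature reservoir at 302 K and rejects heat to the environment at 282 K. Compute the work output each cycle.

W ≈ 33.91 kJ

η_rev = 1 − T_C/T_H = 1 − 282.00/302.00 = 0.0662.
W = η·Q_H = 0.0662 × 512 = 33.91 kJ.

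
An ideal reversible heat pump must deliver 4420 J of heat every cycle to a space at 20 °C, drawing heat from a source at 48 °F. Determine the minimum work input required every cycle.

T_H = 20 °C → 20 + 273.15 = 293.15 K.
T_C = 48 °F → (48 − 32) × 5/9 = 8.89 °C = 282.04 K.
The Carnot heat-pump COP is COP_HP = T_H/(T_H − T_C) = 293.15/11.11 = 26.3835.
W = Q_H/COP_HP = 4420/26.3835 = 168 J.

W_in ≈ 168 J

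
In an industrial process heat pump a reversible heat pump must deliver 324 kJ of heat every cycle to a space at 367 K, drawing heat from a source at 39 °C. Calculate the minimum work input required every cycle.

W_in ≈ 48.4 kJ

T_C = 39 °C → 39 + 273.15 = 312.15 K.
For a reversible heat pump, COP_HP = T_H/(T_H − T_C) = 367.00/54.85 = 6.6910.
W = Q_H/COP_HP = 324/6.6910 = 48.4 kJ.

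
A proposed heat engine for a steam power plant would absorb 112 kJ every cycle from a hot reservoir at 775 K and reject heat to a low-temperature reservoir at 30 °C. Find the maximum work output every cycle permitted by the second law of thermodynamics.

T_C = 30 °C → 30 + 273.15 = 303.15 K.
By the Carnot theorem, η_max = 1 − T_C/T_H = 1 − 303.15/775.00 = 0.6088.
W_max = η_max · Q_H = 0.6088 × 112 = 68.2 kJ.

W_max ≈ 68.2 kJ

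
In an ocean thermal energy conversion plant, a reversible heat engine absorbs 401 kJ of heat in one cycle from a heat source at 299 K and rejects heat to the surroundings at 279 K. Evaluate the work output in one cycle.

For a reversible engine, η = 1 − T_C/T_H = 1 − 279.00/299.00 = 0.0669.
W = η·Q_H = 0.0669 × 401 = 26.8 kJ.

W ≈ 26.8 kJ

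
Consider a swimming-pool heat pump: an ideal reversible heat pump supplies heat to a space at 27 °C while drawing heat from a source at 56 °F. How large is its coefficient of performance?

COP_HP ≈ 22.0

T_H = 27 °C → 27 + 273.15 = 300.15 K.
T_C = 56 °F → (56 − 32) × 5/9 = 13.33 °C = 286.48 K.
COP_HP = T_H/(T_H − T_C) = 300.15/(300.15 − 286.48) = 22.0.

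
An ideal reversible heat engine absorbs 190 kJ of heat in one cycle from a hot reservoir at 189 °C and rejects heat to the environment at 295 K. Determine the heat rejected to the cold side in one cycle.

Q_C ≈ 121 kJ

T_H = 189 °C → 189 + 273.15 = 462.15 K.
For a reversible engine, η = 1 − T_C/T_H = 1 − 295.00/462.15 = 0.3617.
For a reversible cycle Q_C/Q_H = T_C/T_H, so Q_C = 190 × 295.00/462.15 = 121 kJ.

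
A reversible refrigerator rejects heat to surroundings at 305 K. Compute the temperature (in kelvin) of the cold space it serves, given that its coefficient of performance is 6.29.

T_C ≈ 263 K

COP_R = T_C/(T_H − T_C) ⇒ T_C = T_H·COP_R/(1 + COP_R) = 305.00 × 6.29/(1 + 6.29) = 263 K.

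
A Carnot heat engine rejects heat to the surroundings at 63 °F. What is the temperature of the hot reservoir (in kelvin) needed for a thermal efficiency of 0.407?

T_H ≈ 490 K

T_C = 63 °F → (63 − 32) × 5/9 = 17.22 °C = 290.37 K.
From η = 1 − T_C/T_H, solving for T_H gives T_H = T_C/(1 − η) = 290.37/(1 − 0.407) = 490 K.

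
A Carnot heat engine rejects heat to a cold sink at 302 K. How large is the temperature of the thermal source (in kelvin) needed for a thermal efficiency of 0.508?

T_H ≈ 613.8 K

From η = 1 − T_C/T_H, solving for T_H gives T_H = T_C/(1 − η) = 302.00/(1 − 0.508) = 613.8 K.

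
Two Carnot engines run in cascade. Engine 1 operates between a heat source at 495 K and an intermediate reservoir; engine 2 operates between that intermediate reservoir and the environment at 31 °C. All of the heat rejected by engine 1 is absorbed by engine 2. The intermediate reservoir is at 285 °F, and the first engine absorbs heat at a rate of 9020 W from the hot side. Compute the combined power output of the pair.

Ẇ_total ≈ 3480 W

T_C = 31 °C → 31 + 273.15 = 304.15 K.
Two reversible stages in series are equivalent to a single Carnot engine between T_H and T_C, so η_total = 1 − T_C/T_H = 1 − 304.15/495.00 = 0.3856.
W_total = η_total · Q_H = 0.3856 × 9020 = 3480 W.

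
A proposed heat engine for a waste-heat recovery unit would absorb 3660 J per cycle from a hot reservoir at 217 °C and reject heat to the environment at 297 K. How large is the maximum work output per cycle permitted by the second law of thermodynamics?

W_max ≈ 1440 J

T_H = 217 °C → 217 + 273.15 = 490.15 K.
The second-law ceiling is the Carnot efficiency, η_max = 1 − T_C/T_H = 1 − 297.00/490.15 = 0.3941.
W_max = η_max · Q_H = 0.3941 × 3660 = 1440 J.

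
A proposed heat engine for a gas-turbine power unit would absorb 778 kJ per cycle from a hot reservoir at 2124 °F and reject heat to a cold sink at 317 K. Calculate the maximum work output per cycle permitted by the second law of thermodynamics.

W_max ≈ 606.2 kJ

T_H = 2124 °F → (2124 − 32) × 5/9 = 1162.22 °C = 1435.37 K.
The second-law ceiling is the Carnot efficiency, η_max = 1 − T_C/T_H = 1 − 317.00/1435.37 = 0.7792.
W_max = η_max · Q_H = 0.7792 × 778 = 606.2 kJ.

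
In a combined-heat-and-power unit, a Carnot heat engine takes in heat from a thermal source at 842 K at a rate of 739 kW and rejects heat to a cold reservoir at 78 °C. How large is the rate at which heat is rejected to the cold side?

T_C = 78 °C → 78 + 273.15 = 351.15 K.
For a reversible engine, η = 1 − T_C/T_H = 1 − 351.15/842.00 = 0.5830.
For a reversible cycle Q_C/Q_H = T_C/T_H, so Q_C = 739 × 351.15/842.00 = 308 kW.

Q̇_C ≈ 308 kW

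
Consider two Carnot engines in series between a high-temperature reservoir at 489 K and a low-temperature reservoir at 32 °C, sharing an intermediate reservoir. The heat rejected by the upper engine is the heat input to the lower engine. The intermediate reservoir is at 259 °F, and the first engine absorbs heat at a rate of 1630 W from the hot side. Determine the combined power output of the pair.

T_C = 32 °C → 32 + 273.15 = 305.15 K.
Two reversible stages in series are equivalent to a single Carnot engine between T_H and T_C, so η_total = 1 − T_C/T_H = 1 − 305.15/489.00 = 0.3760.
W_total = η_total · Q_H = 0.3760 × 1630 = 613 W.

Ẇ_total ≈ 613 W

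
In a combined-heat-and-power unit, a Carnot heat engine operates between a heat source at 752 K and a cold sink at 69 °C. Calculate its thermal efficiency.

T_C = 69 °C → 69 + 273.15 = 342.15 K.
Since the cycle is reversible, η = 1 − T_C/T_H = 1 − 342.15/752.00 = 0.5450.

η ≈ 0.5450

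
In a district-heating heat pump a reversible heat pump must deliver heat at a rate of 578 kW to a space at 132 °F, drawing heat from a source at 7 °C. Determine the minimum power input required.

Ẇ_in ≈ 85.38 kW

T_H = 132 °F → (132 − 32) × 5/9 = 55.56 °C = 328.71 K.
T_C = 7 °C → 7 + 273.15 = 280.15 K.
COP_HP = T_H/(T_H − T_C) = 328.71/48.56 = 6.7697.
W = Q_H/COP_HP = 578/6.7697 = 85.38 kW.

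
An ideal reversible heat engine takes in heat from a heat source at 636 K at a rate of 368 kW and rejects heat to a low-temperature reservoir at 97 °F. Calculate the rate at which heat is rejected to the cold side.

T_C = 97 °F → (97 − 32) × 5/9 = 36.11 °C = 309.26 K.
For a reversible engine, η = 1 − T_C/T_H = 1 − 309.26/636.00 = 0.5137.
For a reversible cycle Q_C/Q_H = T_C/T_H, so Q_C = 368 × 309.26/636.00 = 178.9 kW.

Q̇_C ≈ 178.9 kW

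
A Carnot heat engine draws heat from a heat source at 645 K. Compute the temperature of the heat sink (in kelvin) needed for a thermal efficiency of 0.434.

T_C ≈ 365.1 K

From η = 1 − T_C/T_H, T_C = T_H·(1 − η) = 645.00 × (1 − 0.434) = 365.1 K.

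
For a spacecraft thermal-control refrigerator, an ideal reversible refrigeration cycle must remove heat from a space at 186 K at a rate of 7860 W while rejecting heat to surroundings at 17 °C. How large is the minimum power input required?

T_H = 17 °C → 17 + 273.15 = 290.15 K.
The reversible coefficient of performance is COP_R = T_C/(T_H − T_C) = 186.00/104.15 = 1.7859.
W = Q_C/COP_R = 7860/1.7859 = 4401 W.

Ẇ_in ≈ 4401 W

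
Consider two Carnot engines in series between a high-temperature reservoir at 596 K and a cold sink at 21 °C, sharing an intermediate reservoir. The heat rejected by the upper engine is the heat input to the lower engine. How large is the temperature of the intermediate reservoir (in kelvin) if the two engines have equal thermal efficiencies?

T_m ≈ 419 K

T_C = 21 °C → 21 + 273.15 = 294.15 K.
Equal efficiencies require 1 − T_m/T_H = 1 − T_C/T_m, i.e. T_m/T_H = T_C/T_m, so T_m = √(T_H·T_C) = √(596.00 × 294.15) = 419 K.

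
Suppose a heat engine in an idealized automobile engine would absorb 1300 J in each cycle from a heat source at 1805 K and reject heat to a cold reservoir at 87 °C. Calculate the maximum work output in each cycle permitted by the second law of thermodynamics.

T_C = 87 °C → 87 + 273.15 = 360.15 K.
The upper bound on efficiency is η_max = 1 − T_C/T_H = 1 − 360.15/1805.00 = 0.8005.
W_max = η_max · Q_H = 0.8005 × 1300 = 1040 J.

W_max ≈ 1040 J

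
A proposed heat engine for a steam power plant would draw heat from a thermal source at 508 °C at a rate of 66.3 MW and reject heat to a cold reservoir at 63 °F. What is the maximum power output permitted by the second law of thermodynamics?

T_H = 508 °C → 508 + 273.15 = 781.15 K.
T_C = 63 °F → (63 − 32) × 5/9 = 17.22 °C = 290.37 K.
By the Carnot theorem, η_max = 1 − T_C/T_H = 1 − 290.37/781.15 = 0.6283.
W_max = η_max · Q_H = 0.6283 × 66.3 = 41.7 MW.

Ẇ_max ≈ 41.7 MW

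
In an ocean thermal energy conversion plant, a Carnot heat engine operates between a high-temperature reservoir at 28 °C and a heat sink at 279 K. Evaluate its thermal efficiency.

η ≈ 0.0736

T_H = 28 °C → 28 + 273.15 = 301.15 K.
For a reversible engine, η = 1 − T_C/T_H = 1 − 279.00/301.15 = 0.0736.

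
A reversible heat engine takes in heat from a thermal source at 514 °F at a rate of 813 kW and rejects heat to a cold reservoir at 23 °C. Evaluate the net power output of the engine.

T_H = 514 °F → (514 − 32) × 5/9 = 267.78 °C = 540.93 K.
T_C = 23 °C → 23 + 273.15 = 296.15 K.
The Carnot efficiency is η = 1 − T_C/T_H = 1 − 296.15/540.93 = 0.4525.
W = η·Q_H = 0.4525 × 813 = 368 kW.

Ẇ ≈ 368 kW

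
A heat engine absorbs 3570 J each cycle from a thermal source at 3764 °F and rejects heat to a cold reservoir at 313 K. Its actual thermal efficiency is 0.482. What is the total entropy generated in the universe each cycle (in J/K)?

ΔS_univ ≈ 4.387 J/K

T_H = 3764 °F → (3764 − 32) × 5/9 = 2073.33 °C = 2346.48 K.
W = η·Q_H = 0.482 × 3570 = 1721 J, so Q_C = Q_H − W = 1849 J.
Reservoir entropy changes: ΔS_H = −Q_H/T_H = −3570/2346.48 = -1.521 J/K and ΔS_C = +Q_C/T_C = 1849/313.00 = 5.908 J/K.
ΔS_univ = −Q_H/T_H + Q_C/T_C = 4.387 J/K (> 0, since η = 0.482 < η_Carnot = 0.867).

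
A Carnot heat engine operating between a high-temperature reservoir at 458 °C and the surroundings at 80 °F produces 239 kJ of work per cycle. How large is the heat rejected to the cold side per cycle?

Q_C ≈ 166.1 kJ

T_H = 458 °C → 458 + 273.15 = 731.15 K.
T_C = 80 °F → (80 − 32) × 5/9 = 26.67 °C = 299.82 K.
For a reversible engine, η = 1 − T_C/T_H = 1 − 299.82/731.15 = 0.5899.
Since Q_C/Q_H = T_C/T_H and Q_H = W/η, Q_C = W·T_C/(T_H − T_C) = 239 × 299.82/431.33 = 166.1 kJ.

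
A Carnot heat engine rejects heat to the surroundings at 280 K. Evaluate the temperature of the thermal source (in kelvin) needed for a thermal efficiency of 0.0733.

T_H ≈ 302 K

From η = 1 − T_C/T_H, solving for T_H gives T_H = T_C/(1 − η) = 280.00/(1 − 0.0733) = 302 K.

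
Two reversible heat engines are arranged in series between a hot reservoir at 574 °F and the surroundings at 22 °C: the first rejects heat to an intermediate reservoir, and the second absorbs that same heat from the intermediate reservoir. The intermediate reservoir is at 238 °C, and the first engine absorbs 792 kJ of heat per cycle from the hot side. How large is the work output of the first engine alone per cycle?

W₁ ≈ 87.04 kJ

T_H = 574 °F → (574 − 32) × 5/9 = 301.11 °C = 574.26 K.
T_C = 22 °C → 22 + 273.15 = 295.15 K.
T_m = 238 °C → 238 + 273.15 = 511.15 K.
First-stage efficiency η₁ = 1 − T_m/T_H = 1 − 511.15/574.26 = 0.1099.
W₁ = η₁·Q_H = 0.1099 × 792 = 87.04 kJ.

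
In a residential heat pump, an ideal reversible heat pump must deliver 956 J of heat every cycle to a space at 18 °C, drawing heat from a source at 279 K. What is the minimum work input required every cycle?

W_in ≈ 39.89 J

T_H = 18 °C → 18 + 273.15 = 291.15 K.
COP_HP = T_H/(T_H − T_C) = 291.15/12.15 = 23.9630.
W = Q_H/COP_HP = 956/23.9630 = 39.89 J.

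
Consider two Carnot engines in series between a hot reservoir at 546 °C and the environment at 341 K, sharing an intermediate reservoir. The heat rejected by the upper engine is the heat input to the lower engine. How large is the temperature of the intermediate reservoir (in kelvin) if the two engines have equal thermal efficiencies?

T_H = 546 °C → 546 + 273.15 = 819.15 K.
Equal efficiencies require 1 − T_m/T_H = 1 − T_C/T_m, i.e. T_m/T_H = T_C/T_m, so T_m = √(T_H·T_C) = √(819.15 × 341.00) = 529 K.

T_m ≈ 529 K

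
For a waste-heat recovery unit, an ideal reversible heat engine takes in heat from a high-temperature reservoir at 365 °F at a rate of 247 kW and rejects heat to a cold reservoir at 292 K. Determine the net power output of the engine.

T_H = 365 °F → (365 − 32) × 5/9 = 185.00 °C = 458.15 K.
η_rev = 1 − T_C/T_H = 1 − 292.00/458.15 = 0.3627.
W = η·Q_H = 0.3627 × 247 = 89.6 kW.

Ẇ ≈ 89.6 kW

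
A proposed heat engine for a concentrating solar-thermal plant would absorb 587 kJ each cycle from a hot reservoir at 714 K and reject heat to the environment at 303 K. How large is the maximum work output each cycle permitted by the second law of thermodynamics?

W_max ≈ 338 kJ

By the Carnot theorem, η_max = 1 − T_C/T_H = 1 − 303.00/714.00 = 0.5756.
W_max = η_max · Q_H = 0.5756 × 587 = 338 kJ.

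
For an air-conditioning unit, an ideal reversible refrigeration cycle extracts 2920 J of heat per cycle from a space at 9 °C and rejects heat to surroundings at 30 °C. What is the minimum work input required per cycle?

W_in ≈ 217 J

T_H = 30 °C → 30 + 273.15 = 303.15 K.
T_C = 9 °C → 9 + 273.15 = 282.15 K.
COP_R = T_C/(T_H − T_C) = 282.15/21.00 = 13.4357.
W = Q_C/COP_R = 2920/13.4357 = 217 J.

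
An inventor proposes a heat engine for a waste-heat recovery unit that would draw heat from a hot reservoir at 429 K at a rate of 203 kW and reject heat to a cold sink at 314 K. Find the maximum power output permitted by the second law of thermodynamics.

Ẇ_max ≈ 54.4 kW

No engine can exceed the Carnot limit: η_max = 1 − T_C/T_H = 1 − 314.00/429.00 = 0.2681.
W_max = η_max · Q_H = 0.2681 × 203 = 54.4 kW.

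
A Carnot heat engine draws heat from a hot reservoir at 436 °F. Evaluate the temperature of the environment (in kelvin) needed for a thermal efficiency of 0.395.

T_H = 436 °F → (436 − 32) × 5/9 = 224.44 °C = 497.59 K.
From η = 1 − T_C/T_H, T_C = T_H·(1 − η) = 497.59 × (1 − 0.395) = 301.0 K.

T_C ≈ 301.0 K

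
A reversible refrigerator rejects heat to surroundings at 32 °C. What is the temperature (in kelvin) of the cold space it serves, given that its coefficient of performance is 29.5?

T_H = 32 °C → 32 + 273.15 = 305.15 K.
COP_R = T_C/(T_H − T_C) ⇒ T_C = T_H·COP_R/(1 + COP_R) = 305.15 × 29.5/(1 + 29.5) = 295.1 K.

T_C ≈ 295.1 K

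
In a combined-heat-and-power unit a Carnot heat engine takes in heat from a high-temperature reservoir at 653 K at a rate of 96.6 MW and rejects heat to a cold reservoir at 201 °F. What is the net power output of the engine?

Ẇ ≈ 42.3 MW

T_C = 201 °F → (201 − 32) × 5/9 = 93.89 °C = 367.04 K.
The Carnot efficiency is η = 1 − T_C/T_H = 1 − 367.04/653.00 = 0.4379.
W = η·Q_H = 0.4379 × 96.6 = 42.3 MW.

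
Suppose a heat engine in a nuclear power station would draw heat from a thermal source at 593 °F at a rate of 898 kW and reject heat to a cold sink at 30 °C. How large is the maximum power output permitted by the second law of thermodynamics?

T_H = 593 °F → (593 − 32) × 5/9 = 311.67 °C = 584.82 K.
T_C = 30 °C → 30 + 273.15 = 303.15 K.
The upper bound on efficiency is η_max = 1 − T_C/T_H = 1 − 303.15/584.82 = 0.4816.
W_max = η_max · Q_H = 0.4816 × 898 = 433 kW.

Ẇ_max ≈ 433 kW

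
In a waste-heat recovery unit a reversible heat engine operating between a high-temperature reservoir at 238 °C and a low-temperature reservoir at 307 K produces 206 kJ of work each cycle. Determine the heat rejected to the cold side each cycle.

Q_C ≈ 310 kJ

T_H = 238 °C → 238 + 273.15 = 511.15 K.
Since the cycle is reversible, η = 1 − T_C/T_H = 1 − 307.00/511.15 = 0.3994.
Since Q_C/Q_H = T_C/T_H and Q_H = W/η, Q_C = W·T_C/(T_H − T_C) = 206 × 307.00/204.15 = 310 kJ.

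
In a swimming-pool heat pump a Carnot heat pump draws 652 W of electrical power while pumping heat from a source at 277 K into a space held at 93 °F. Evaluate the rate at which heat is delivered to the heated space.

Q̇_H ≈ 6660 W

T_H = 93 °F → (93 − 32) × 5/9 = 33.89 °C = 307.04 K.
Reversible heating COP: COP_HP = T_H/(T_H − T_C) = 307.04/30.04 = 10.2214.
Q_H = COP_HP · W = 10.2214 × 652 = 6660 W.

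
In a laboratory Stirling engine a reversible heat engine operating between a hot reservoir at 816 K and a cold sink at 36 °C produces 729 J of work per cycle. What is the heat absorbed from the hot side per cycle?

T_C = 36 °C → 36 + 273.15 = 309.15 K.
For a reversible engine, η = 1 − T_C/T_H = 1 − 309.15/816.00 = 0.6211.
Q_H = W/η = 729/0.6211 = 1170 J.

Q_H ≈ 1170 J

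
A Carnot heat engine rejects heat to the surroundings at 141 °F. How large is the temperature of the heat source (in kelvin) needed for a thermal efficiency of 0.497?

T_H ≈ 663 K

T_C = 141 °F → (141 − 32) × 5/9 = 60.56 °C = 333.71 K.
From η = 1 − T_C/T_H, solving for T_H gives T_H = T_C/(1 − η) = 333.71/(1 − 0.497) = 663 K.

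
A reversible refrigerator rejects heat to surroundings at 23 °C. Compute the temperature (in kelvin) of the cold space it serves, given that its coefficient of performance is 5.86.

T_H = 23 °C → 23 + 273.15 = 296.15 K.
COP_R = T_C/(T_H − T_C) ⇒ T_C = T_H·COP_R/(1 + COP_R) = 296.15 × 5.86/(1 + 5.86) = 253 K.

T_C ≈ 253 K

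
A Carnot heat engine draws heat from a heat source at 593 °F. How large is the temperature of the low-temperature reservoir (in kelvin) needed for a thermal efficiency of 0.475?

T_H = 593 °F → (593 − 32) × 5/9 = 311.67 °C = 584.82 K.
From η = 1 − T_C/T_H, T_C = T_H·(1 − η) = 584.82 × (1 − 0.475) = 307 K.

T_C ≈ 307 K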